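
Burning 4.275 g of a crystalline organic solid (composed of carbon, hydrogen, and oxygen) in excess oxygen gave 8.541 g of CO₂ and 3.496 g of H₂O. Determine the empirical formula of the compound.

C2H4O

mol C = 8.541 g CO₂ ÷ 44.009 g/mol = 0.19407 mol
mol H = 2 × 3.496 g H₂O ÷ 18.015 g/mol = 0.38812 mol
mass O = 4.275 − (2.3310 + 0.39123) = 1.5528 g → mol O = 1.5528 ÷ 15.999 = 0.097053 mol
Divide by the smallest (0.097053 mol): C 2.000, H 3.999, O 1.000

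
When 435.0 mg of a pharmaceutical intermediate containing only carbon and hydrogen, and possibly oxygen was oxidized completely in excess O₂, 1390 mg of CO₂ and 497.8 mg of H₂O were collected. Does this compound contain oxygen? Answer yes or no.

mol C = 1.390 g CO₂ ÷ 44.009 g/mol = 0.031584 mol
mol H = 2 × 0.4978 g H₂O ÷ 18.015 g/mol = 0.055265 mol
C and H together account for 0.43507 g — essentially the entire 0.4350 g sample — so the compound contains no oxygen.

no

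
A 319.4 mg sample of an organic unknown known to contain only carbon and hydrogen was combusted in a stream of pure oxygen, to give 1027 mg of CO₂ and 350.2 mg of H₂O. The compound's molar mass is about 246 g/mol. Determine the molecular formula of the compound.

mol C = 1.027 g CO₂ ÷ 44.009 g/mol = 0.023336 mol
mol H = 2 × 0.3502 g H₂O ÷ 18.015 g/mol = 0.038879 mol
Divide by the smallest (0.023336 mol): C 1.000, H 1.666
Multiplying each by 3 gives whole numbers: C 3.00, H 5.00
Empirical formula: C3H5
Empirical-formula mass = 41.07 g/mol; 246 ÷ 41.07 ≈ 6, so the molecular formula is C18H30.

C18H30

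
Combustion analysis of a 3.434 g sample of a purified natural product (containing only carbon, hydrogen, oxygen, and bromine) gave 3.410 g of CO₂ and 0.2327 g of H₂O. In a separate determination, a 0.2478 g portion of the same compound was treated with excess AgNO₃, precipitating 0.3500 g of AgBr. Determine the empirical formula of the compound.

mol C = 3.410 g CO₂ ÷ 44.009 g/mol = 0.077484 mol
mol H = 2 × 0.2327 g H₂O ÷ 18.015 g/mol = 0.025834 mol
From the AgBr data: mol Br per gram of compound = (0.3500 ÷ 187.772) ÷ 0.2478 = 0.0075220 mol/g, so in the 3.434 g combustion sample mol Br = 0.025831 mol
mass O = 3.434 − (0.93066 + 0.026041 + 2.0640) = 0.41332 g → mol O = 0.41332 ÷ 15.999 = 0.025834 mol
Divide by the smallest (0.025831 mol): C 3.000, H 1.000, Br 1.000, O 1.000

C3HBrO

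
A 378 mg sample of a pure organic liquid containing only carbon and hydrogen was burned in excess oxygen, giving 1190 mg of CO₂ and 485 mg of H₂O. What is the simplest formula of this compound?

CH2

mol C = 1.19 g CO₂ ÷ 44.009 g/mol = 0.02704 mol
mol H = 2 × 0.485 g H₂O ÷ 18.015 g/mol = 0.05384 mol
Divide by the smallest (0.02704 mol): C 1.000, H 1.991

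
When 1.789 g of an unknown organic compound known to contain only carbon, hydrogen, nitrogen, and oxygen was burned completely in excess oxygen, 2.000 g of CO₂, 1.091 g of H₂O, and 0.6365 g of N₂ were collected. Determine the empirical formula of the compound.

mol C = 2.000 g CO₂ ÷ 44.009 g/mol = 0.045445 mol
mol H = 2 × 1.091 g H₂O ÷ 18.015 g/mol = 0.12112 mol
mol N = 2 × 0.6365 g N₂ ÷ 28.014 g/mol = 0.045442 mol
mass O = 1.789 − (0.54584 + 0.12209 + 0.63650) = 0.48457 g → mol O = 0.48457 ÷ 15.999 = 0.030287 mol
Divide by the smallest (0.030287 mol): C 1.500, H 3.999, N 1.500, O 1.000
Multiplying each by 2 gives whole numbers: C 3.00, H 8.00, N 3.00, O 2.00

C3H8N3O2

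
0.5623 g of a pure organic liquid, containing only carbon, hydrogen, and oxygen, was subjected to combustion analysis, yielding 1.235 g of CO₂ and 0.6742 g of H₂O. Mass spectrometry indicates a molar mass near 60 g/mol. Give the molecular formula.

C3H8O

mol C = 1.235 g CO₂ ÷ 44.009 g/mol = 0.028062 mol
mol H = 2 × 0.6742 g H₂O ÷ 18.015 g/mol = 0.074849 mol
mass O = 0.5623 − (0.33706 + 0.075448) = 0.14979 g → mol O = 0.14979 ÷ 15.999 = 0.0093627 mol
Divide by the smallest (0.0093627 mol): C 2.997, H 7.994, O 1.000
Empirical formula: C3H8O
Empirical-formula mass = 60.10 g/mol; 60 ÷ 60.10 ≈ 1, so the molecular formula is C3H8O.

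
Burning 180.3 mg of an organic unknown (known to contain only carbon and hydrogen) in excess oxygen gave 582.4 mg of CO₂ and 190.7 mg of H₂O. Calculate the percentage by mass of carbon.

mol C = 0.5824 g CO₂ ÷ 44.009 g/mol = 0.013234 mol
mol H = 2 × 0.1907 g H₂O ÷ 18.015 g/mol = 0.021171 mol
mass % C = 0.15895 g ÷ 0.1803 g × 100%

88.16%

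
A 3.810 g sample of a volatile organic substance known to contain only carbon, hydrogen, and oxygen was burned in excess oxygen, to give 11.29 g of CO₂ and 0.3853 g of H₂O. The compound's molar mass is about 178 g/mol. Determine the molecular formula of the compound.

mol C = 11.29 g CO₂ ÷ 44.009 g/mol = 0.25654 mol
mol H = 2 × 0.3853 g H₂O ÷ 18.015 g/mol = 0.042775 mol
mass O = 3.810 − (3.0813 + 0.043118) = 0.68560 g → mol O = 0.68560 ÷ 15.999 = 0.042853 mol
Divide by the smallest (0.042775 mol): C 5.997, H 1.000, O 1.002
Empirical formula: C6HO
Empirical-formula mass = 89.07 g/mol; 178 ÷ 89.07 ≈ 2, so the molecular formula is C12H2O2.

C12H2O2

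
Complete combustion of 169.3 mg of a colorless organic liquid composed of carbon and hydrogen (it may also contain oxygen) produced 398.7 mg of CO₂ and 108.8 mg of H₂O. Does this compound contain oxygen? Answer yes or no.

mol C = 0.3987 g CO₂ ÷ 44.009 g/mol = 0.0090595 mol
mol H = 2 × 0.1088 g H₂O ÷ 18.015 g/mol = 0.012079 mol
C and H account for only 0.12099 g of the 0.1693 g sample; the remaining 0.048311 g must be oxygen.

yes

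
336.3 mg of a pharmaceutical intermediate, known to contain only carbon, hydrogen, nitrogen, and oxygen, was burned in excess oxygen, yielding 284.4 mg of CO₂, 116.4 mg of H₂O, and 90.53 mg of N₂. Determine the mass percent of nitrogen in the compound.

mol C = 0.2844 g CO₂ ÷ 44.009 g/mol = 0.0064623 mol
mol H = 2 × 0.1164 g H₂O ÷ 18.015 g/mol = 0.012923 mol
mol N = 2 × 0.09053 g N₂ ÷ 28.014 g/mol = 0.0064632 mol
mass O = 0.3363 − (0.077619 + 0.013026 + 0.090530) = 0.15513 g → mol O = 0.15513 ÷ 15.999 = 0.0096959 mol
mass % N = 0.090530 g ÷ 0.3363 g × 100%

26.92%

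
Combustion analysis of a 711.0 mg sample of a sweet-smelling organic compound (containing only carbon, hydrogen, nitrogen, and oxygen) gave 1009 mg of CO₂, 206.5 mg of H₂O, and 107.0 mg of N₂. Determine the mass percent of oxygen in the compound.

mol C = 1.009 g CO₂ ÷ 44.009 g/mol = 0.022927 mol
mol H = 2 × 0.2065 g H₂O ÷ 18.015 g/mol = 0.022925 mol
mol N = 2 × 0.1070 g N₂ ÷ 28.014 g/mol = 0.0076390 mol
mass O = 0.7110 − (0.27538 + 0.023109 + 0.10700) = 0.30551 g → mol O = 0.30551 ÷ 15.999 = 0.019096 mol
mass % O = 0.30551 g ÷ 0.7110 g × 100%

42.97%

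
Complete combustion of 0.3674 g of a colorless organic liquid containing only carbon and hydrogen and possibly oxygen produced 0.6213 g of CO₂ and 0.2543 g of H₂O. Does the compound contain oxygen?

mol C = 0.6213 g CO₂ ÷ 44.009 g/mol = 0.014118 mol
mol H = 2 × 0.2543 g H₂O ÷ 18.015 g/mol = 0.028232 mol
C and H account for only 0.19802 g of the 0.3674 g sample; the remaining 0.16938 g must be oxygen.

yes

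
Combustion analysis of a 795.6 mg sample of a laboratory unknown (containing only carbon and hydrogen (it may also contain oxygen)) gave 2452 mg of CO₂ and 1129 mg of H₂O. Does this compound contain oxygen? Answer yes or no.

mol C = 2.452 g CO₂ ÷ 44.009 g/mol = 0.055716 mol
mol H = 2 × 1.129 g H₂O ÷ 18.015 g/mol = 0.12534 mol
C and H together account for 0.79555 g — essentially the entire 0.7956 g sample — so the compound contains no oxygen.

no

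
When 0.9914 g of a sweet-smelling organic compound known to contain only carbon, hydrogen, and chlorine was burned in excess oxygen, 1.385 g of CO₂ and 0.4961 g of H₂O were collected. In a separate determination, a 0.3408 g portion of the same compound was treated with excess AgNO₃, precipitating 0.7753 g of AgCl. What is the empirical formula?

mol C = 1.385 g CO₂ ÷ 44.009 g/mol = 0.031471 mol
mol H = 2 × 0.4961 g H₂O ÷ 18.015 g/mol = 0.055076 mol
From the AgCl data: mol Cl per gram of compound = (0.7753 ÷ 143.318) ÷ 0.3408 = 0.015873 mol/g, so in the 0.9914 g combustion sample mol Cl = 0.015737 mol
Divide by the smallest (0.015737 mol): C 2.000, H 3.500, Cl 1.000
Multiplying each by 2 gives whole numbers: C 4.00, H 7.00, Cl 2.00

C4H7Cl2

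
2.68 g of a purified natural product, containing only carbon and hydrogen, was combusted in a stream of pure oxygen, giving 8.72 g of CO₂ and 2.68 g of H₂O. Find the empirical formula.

mol C = 8.72 g CO₂ ÷ 44.009 g/mol = 0.1981 mol
mol H = 2 × 2.68 g H₂O ÷ 18.015 g/mol = 0.2975 mol
Divide by the smallest (0.1981 mol): C 1.000, H 1.502
Multiplying each by 2 gives whole numbers: C 2.00, H 3.00

C2H3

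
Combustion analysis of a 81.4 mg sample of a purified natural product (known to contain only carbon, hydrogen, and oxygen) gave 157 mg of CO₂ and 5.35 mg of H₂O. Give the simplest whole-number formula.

C6HO4

mol C = 0.157 g CO₂ ÷ 44.009 g/mol = 0.003567 mol
mol H = 2 × 0.00535 g H₂O ÷ 18.015 g/mol = 0.0005939 mol
mass O = 0.0814 − (0.04285 + 0.0005987) = 0.03795 g → mol O = 0.03795 ÷ 15.999 = 0.002372 mol
Divide by the smallest (0.0005939 mol): C 6.006, H 1.000, O 3.994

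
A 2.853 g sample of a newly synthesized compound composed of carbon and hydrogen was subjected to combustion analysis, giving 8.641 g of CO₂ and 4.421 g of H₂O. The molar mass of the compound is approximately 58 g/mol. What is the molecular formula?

C4H10

mol C = 8.641 g CO₂ ÷ 44.009 g/mol = 0.19635 mol
mol H = 2 × 4.421 g H₂O ÷ 18.015 g/mol = 0.49081 mol
Divide by the smallest (0.19635 mol): C 1.000, H 2.500
Multiplying each by 2 gives whole numbers: C 2.00, H 5.00
Empirical formula: C2H5
Empirical-formula mass = 29.06 g/mol; 58 ÷ 29.06 ≈ 2, so the molecular formula is C4H10.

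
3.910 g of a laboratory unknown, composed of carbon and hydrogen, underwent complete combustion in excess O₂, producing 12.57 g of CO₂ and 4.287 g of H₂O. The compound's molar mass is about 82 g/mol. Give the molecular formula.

C6H10

mol C = 12.57 g CO₂ ÷ 44.009 g/mol = 0.28562 mol
mol H = 2 × 4.287 g H₂O ÷ 18.015 g/mol = 0.47594 mol
Divide by the smallest (0.28562 mol): C 1.000, H 1.666
Multiplying each by 3 gives whole numbers: C 3.00, H 5.00
Empirical formula: C3H5
Empirical-formula mass = 41.07 g/mol; 82 ÷ 41.07 ≈ 2, so the molecular formula is C6H10.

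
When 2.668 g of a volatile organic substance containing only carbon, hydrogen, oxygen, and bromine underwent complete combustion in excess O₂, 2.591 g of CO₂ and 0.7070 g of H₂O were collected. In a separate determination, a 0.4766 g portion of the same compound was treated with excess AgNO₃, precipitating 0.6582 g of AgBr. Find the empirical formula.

C3H4BrO

mol C = 2.591 g CO₂ ÷ 44.009 g/mol = 0.058874 mol
mol H = 2 × 0.7070 g H₂O ÷ 18.015 g/mol = 0.078490 mol
From the AgBr data: mol Br per gram of compound = (0.6582 ÷ 187.772) ÷ 0.4766 = 0.0073548 mol/g, so in the 2.668 g combustion sample mol Br = 0.019623 mol
mass O = 2.668 − (0.70714 + 0.079118 + 1.5679) = 0.31381 g → mol O = 0.31381 ÷ 15.999 = 0.019614 mol
Divide by the smallest (0.019614 mol): C 3.002, H 4.002, Br 1.000, O 1.000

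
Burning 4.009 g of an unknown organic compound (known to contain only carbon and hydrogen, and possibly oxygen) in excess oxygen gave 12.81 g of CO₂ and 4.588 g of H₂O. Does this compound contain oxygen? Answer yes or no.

no

mol C = 12.81 g CO₂ ÷ 44.009 g/mol = 0.29108 mol
mol H = 2 × 4.588 g H₂O ÷ 18.015 g/mol = 0.50935 mol
C and H together account for 4.0096 g — essentially the entire 4.009 g sample — so the compound contains no oxygen.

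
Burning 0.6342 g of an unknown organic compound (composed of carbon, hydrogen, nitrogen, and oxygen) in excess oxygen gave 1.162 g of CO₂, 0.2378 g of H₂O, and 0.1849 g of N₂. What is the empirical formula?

C4H4N2O

mol C = 1.162 g CO₂ ÷ 44.009 g/mol = 0.026404 mol
mol H = 2 × 0.2378 g H₂O ÷ 18.015 g/mol = 0.026400 mol
mol N = 2 × 0.1849 g N₂ ÷ 28.014 g/mol = 0.013201 mol
mass O = 0.6342 − (0.31713 + 0.026611 + 0.18490) = 0.10555 g → mol O = 0.10555 ÷ 15.999 = 0.0065975 mol
Divide by the smallest (0.0065975 mol): C 4.002, H 4.002, N 2.001, O 1.000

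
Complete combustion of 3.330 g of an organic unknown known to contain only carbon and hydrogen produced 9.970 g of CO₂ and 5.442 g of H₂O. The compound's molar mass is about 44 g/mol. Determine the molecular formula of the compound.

C3H8

mol C = 9.970 g CO₂ ÷ 44.009 g/mol = 0.22654 mol
mol H = 2 × 5.442 g H₂O ÷ 18.015 g/mol = 0.60416 mol
Divide by the smallest (0.22654 mol): C 1.000, H 2.667
Multiplying each by 3 gives whole numbers: C 3.00, H 8.00
Empirical formula: C3H8
Empirical-formula mass = 44.10 g/mol; 44 ÷ 44.10 ≈ 1, so the molecular formula is C3H8.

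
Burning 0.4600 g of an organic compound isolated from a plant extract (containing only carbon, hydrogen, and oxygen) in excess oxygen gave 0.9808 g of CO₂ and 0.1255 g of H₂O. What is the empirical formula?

C8H5O4

mol C = 0.9808 g CO₂ ÷ 44.009 g/mol = 0.022286 mol
mol H = 2 × 0.1255 g H₂O ÷ 18.015 g/mol = 0.013933 mol
mass O = 0.4600 − (0.26768 + 0.014044) = 0.17827 g → mol O = 0.17827 ÷ 15.999 = 0.011143 mol
Divide by the smallest (0.011143 mol): C 2.000, H 1.250, O 1.000
Multiplying each by 4 gives whole numbers: C 8.00, H 5.00, O 4.00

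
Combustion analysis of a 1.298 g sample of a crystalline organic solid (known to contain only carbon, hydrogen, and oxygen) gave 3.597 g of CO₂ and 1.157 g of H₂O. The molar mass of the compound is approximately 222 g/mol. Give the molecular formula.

mol C = 3.597 g CO₂ ÷ 44.009 g/mol = 0.081733 mol
mol H = 2 × 1.157 g H₂O ÷ 18.015 g/mol = 0.12845 mol
mass O = 1.298 − (0.98170 + 0.12948) = 0.18683 g → mol O = 0.18683 ÷ 15.999 = 0.011677 mol
Divide by the smallest (0.011677 mol): C 6.999, H 11.000, O 1.000
Empirical formula: C7H11O
Empirical-formula mass = 111.16 g/mol; 222 ÷ 111.16 ≈ 2, so the molecular formula is C14H22O2.

C14H22O2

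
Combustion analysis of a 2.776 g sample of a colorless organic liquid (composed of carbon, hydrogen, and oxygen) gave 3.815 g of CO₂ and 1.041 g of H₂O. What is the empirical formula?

mol C = 3.815 g CO₂ ÷ 44.009 g/mol = 0.086687 mol
mol H = 2 × 1.041 g H₂O ÷ 18.015 g/mol = 0.11557 mol
mass O = 2.776 − (1.0412 + 0.11649) = 1.6183 g → mol O = 1.6183 ÷ 15.999 = 0.10115 mol
Divide by the smallest (0.086687 mol): C 1.000, H 1.333, O 1.167
Multiplying each by 6 gives whole numbers: C 6.00, H 8.00, O 7.00

C6H8O7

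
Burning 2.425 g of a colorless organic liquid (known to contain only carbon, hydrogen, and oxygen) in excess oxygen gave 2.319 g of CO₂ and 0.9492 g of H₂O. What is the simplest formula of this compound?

mol C = 2.319 g CO₂ ÷ 44.009 g/mol = 0.052694 mol
mol H = 2 × 0.9492 g H₂O ÷ 18.015 g/mol = 0.10538 mol
mass O = 2.425 − (0.63290 + 0.10622) = 1.6859 g → mol O = 1.6859 ÷ 15.999 = 0.10537 mol
Divide by the smallest (0.052694 mol): C 1.000, H 2.000, O 2.000

CH2O2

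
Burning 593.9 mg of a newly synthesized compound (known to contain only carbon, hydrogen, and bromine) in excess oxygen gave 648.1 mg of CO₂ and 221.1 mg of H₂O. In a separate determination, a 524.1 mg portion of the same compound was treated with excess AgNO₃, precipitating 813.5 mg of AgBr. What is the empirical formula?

mol C = 0.6481 g CO₂ ÷ 44.009 g/mol = 0.014727 mol
mol H = 2 × 0.2211 g H₂O ÷ 18.015 g/mol = 0.024546 mol
From the AgBr data: mol Br per gram of compound = (0.8135 ÷ 187.772) ÷ 0.5241 = 0.0082663 mol/g, so in the 0.5939 g combustion sample mol Br = 0.0049094 mol
Divide by the smallest (0.0049094 mol): C 3.000, H 5.000, Br 1.000

C3H5Br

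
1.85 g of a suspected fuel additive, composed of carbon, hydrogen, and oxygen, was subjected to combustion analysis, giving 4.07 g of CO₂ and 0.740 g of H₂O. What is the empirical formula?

C9H8O4

mol C = 4.07 g CO₂ ÷ 44.009 g/mol = 0.09248 mol
mol H = 2 × 0.740 g H₂O ÷ 18.015 g/mol = 0.08215 mol
mass O = 1.85 − (1.111 + 0.08281) = 0.6564 g → mol O = 0.6564 ÷ 15.999 = 0.04103 mol
Divide by the smallest (0.04103 mol): C 2.254, H 2.002, O 1.000
Multiplying each by 4 gives whole numbers: C 9.02, H 8.01, O 4.00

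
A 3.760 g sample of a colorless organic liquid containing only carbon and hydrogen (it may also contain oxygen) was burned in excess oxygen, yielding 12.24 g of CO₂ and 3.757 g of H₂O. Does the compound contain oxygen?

mol C = 12.24 g CO₂ ÷ 44.009 g/mol = 0.27812 mol
mol H = 2 × 3.757 g H₂O ÷ 18.015 g/mol = 0.41710 mol
C and H together account for 3.7610 g — essentially the entire 3.760 g sample — so the compound contains no oxygen.

no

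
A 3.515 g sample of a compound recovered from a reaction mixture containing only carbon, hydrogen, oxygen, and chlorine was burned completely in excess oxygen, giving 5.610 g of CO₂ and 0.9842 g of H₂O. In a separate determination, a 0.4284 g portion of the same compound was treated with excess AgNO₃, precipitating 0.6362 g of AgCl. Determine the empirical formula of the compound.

C7H6Cl2O2

mol C = 5.610 g CO₂ ÷ 44.009 g/mol = 0.12747 mol
mol H = 2 × 0.9842 g H₂O ÷ 18.015 g/mol = 0.10926 mol
From the AgCl data: mol Cl per gram of compound = (0.6362 ÷ 143.318) ÷ 0.4284 = 0.010362 mol/g, so in the 3.515 g combustion sample mol Cl = 0.036422 mol
mass O = 3.515 − (1.5311 + 0.11014 + 1.2912) = 0.58260 g → mol O = 0.58260 ÷ 15.999 = 0.036415 mol
Divide by the smallest (0.036415 mol): C 3.501, H 3.001, Cl 1.000, O 1.000
Multiplying each by 2 gives whole numbers: C 7.00, H 6.00, Cl 2.00, O 2.00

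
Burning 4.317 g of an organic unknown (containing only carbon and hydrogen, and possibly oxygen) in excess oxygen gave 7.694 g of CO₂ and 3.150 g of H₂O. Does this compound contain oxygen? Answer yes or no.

yes

mol C = 7.694 g CO₂ ÷ 44.009 g/mol = 0.17483 mol
mol H = 2 × 3.150 g H₂O ÷ 18.015 g/mol = 0.34971 mol
C and H account for only 2.4524 g of the 4.317 g sample; the remaining 1.8646 g must be oxygen.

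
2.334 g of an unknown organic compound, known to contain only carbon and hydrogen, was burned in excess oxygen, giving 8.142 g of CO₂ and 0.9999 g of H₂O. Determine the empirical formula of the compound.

mol C = 8.142 g CO₂ ÷ 44.009 g/mol = 0.18501 mol
mol H = 2 × 0.9999 g H₂O ÷ 18.015 g/mol = 0.11101 mol
Divide by the smallest (0.11101 mol): C 1.667, H 1.000
Multiplying each by 3 gives whole numbers: C 5.00, H 3.00

C5H3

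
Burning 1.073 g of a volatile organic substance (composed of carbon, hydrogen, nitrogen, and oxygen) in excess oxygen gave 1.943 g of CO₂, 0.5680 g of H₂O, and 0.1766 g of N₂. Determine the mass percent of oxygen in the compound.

mol C = 1.943 g CO₂ ÷ 44.009 g/mol = 0.044150 mol
mol H = 2 × 0.5680 g H₂O ÷ 18.015 g/mol = 0.063059 mol
mol N = 2 × 0.1766 g N₂ ÷ 28.014 g/mol = 0.012608 mol
mass O = 1.073 − (0.53029 + 0.063563 + 0.17660) = 0.30255 g → mol O = 0.30255 ÷ 15.999 = 0.018911 mol
mass % O = 0.30255 g ÷ 1.073 g × 100%

28.20%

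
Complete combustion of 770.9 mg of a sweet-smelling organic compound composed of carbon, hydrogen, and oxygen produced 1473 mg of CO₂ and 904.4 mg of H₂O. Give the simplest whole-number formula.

C2H6O

mol C = 1.473 g CO₂ ÷ 44.009 g/mol = 0.033470 mol
mol H = 2 × 0.9044 g H₂O ÷ 18.015 g/mol = 0.10041 mol
mass O = 0.7709 − (0.40201 + 0.10121) = 0.26768 g → mol O = 0.26768 ÷ 15.999 = 0.016731 mol
Divide by the smallest (0.016731 mol): C 2.001, H 6.001, O 1.000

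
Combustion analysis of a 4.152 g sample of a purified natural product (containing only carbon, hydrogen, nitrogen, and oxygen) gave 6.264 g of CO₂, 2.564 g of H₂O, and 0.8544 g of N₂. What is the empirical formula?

C7H14N3O4

mol C = 6.264 g CO₂ ÷ 44.009 g/mol = 0.14233 mol
mol H = 2 × 2.564 g H₂O ÷ 18.015 g/mol = 0.28465 mol
mol N = 2 × 0.8544 g N₂ ÷ 28.014 g/mol = 0.060998 mol
mass O = 4.152 − (1.7096 + 0.28693 + 0.85440) = 1.3011 g → mol O = 1.3011 ÷ 15.999 = 0.081323 mol
Divide by the smallest (0.060998 mol): C 2.333, H 4.667, N 1.000, O 1.333
Multiplying each by 3 gives whole numbers: C 7.00, H 14.00, N 3.00, O 4.00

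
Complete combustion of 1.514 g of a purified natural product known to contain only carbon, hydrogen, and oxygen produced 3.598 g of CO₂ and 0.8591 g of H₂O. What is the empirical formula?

C6H7O2

mol C = 3.598 g CO₂ ÷ 44.009 g/mol = 0.081756 mol
mol H = 2 × 0.8591 g H₂O ÷ 18.015 g/mol = 0.095376 mol
mass O = 1.514 − (0.98197 + 0.096139) = 0.43589 g → mol O = 0.43589 ÷ 15.999 = 0.027245 mol
Divide by the smallest (0.027245 mol): C 3.001, H 3.501, O 1.000
Multiplying each by 2 gives whole numbers: C 6.00, H 7.00, O 2.00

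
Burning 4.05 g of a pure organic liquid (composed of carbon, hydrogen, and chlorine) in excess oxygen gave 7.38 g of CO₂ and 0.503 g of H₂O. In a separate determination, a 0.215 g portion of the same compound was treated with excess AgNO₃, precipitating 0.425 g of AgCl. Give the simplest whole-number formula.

C3HCl

mol C = 7.38 g CO₂ ÷ 44.009 g/mol = 0.1677 mol
mol H = 2 × 0.503 g H₂O ÷ 18.015 g/mol = 0.05584 mol
From the AgCl data: mol Cl per gram of compound = (0.425 ÷ 143.318) ÷ 0.215 = 0.01379 mol/g, so in the 4.05 g combustion sample mol Cl = 0.05586 mol
Divide by the smallest (0.05584 mol): C 3.003, H 1.000, Cl 1.000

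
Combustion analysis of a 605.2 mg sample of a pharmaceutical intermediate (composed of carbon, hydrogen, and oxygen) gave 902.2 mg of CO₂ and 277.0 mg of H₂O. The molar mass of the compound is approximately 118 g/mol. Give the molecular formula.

mol C = 0.9022 g CO₂ ÷ 44.009 g/mol = 0.020500 mol
mol H = 2 × 0.2770 g H₂O ÷ 18.015 g/mol = 0.030752 mol
mass O = 0.6052 − (0.24623 + 0.030998) = 0.32797 g → mol O = 0.32797 ÷ 15.999 = 0.020500 mol
Divide by the smallest (0.020500 mol): C 1.000, H 1.500, O 1.000
Multiplying each by 2 gives whole numbers: C 2.00, H 3.00, O 2.00
Empirical formula: C2H3O2
Empirical-formula mass = 59.04 g/mol; 118 ÷ 59.04 ≈ 2, so the molecular formula is C4H6O4.

C4H6O4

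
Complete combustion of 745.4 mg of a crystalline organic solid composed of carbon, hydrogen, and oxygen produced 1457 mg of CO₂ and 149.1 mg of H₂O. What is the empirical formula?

C8H4O5

mol C = 1.457 g CO₂ ÷ 44.009 g/mol = 0.033107 mol
mol H = 2 × 0.1491 g H₂O ÷ 18.015 g/mol = 0.016553 mol
mass O = 0.7454 − (0.39765 + 0.016685) = 0.33107 g → mol O = 0.33107 ÷ 15.999 = 0.020693 mol
Divide by the smallest (0.016553 mol): C 2.000, H 1.000, O 1.250
Multiplying each by 4 gives whole numbers: C 8.00, H 4.00, O 5.00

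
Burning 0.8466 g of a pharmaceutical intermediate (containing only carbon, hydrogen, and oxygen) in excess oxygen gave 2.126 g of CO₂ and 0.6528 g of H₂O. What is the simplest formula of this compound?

mol C = 2.126 g CO₂ ÷ 44.009 g/mol = 0.048308 mol
mol H = 2 × 0.6528 g H₂O ÷ 18.015 g/mol = 0.072473 mol
mass O = 0.8466 − (0.58023 + 0.073053) = 0.19332 g → mol O = 0.19332 ÷ 15.999 = 0.012083 mol
Divide by the smallest (0.012083 mol): C 3.998, H 5.998, O 1.000

C4H6O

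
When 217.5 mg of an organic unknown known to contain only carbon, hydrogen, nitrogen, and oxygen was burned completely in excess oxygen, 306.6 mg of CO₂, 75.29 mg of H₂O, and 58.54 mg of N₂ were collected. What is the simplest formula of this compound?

mol C = 0.3066 g CO₂ ÷ 44.009 g/mol = 0.0069668 mol
mol H = 2 × 0.07529 g H₂O ÷ 18.015 g/mol = 0.0083586 mol
mol N = 2 × 0.05854 g N₂ ÷ 28.014 g/mol = 0.0041793 mol
mass O = 0.2175 − (0.083678 + 0.0084255 + 0.058540) = 0.066857 g → mol O = 0.066857 ÷ 15.999 = 0.0041788 mol
Divide by the smallest (0.0041788 mol): C 1.667, H 2.000, N 1.000, O 1.000
Multiplying each by 3 gives whole numbers: C 5.00, H 6.00, N 3.00, O 3.00

C5H6N3O3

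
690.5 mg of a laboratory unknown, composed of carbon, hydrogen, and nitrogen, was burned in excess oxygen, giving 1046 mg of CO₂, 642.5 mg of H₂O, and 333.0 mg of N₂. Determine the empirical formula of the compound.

mol C = 1.046 g CO₂ ÷ 44.009 g/mol = 0.023768 mol
mol H = 2 × 0.6425 g H₂O ÷ 18.015 g/mol = 0.071329 mol
mol N = 2 × 0.3330 g N₂ ÷ 28.014 g/mol = 0.023774 mol
Divide by the smallest (0.023768 mol): C 1.000, H 3.001, N 1.000

CH3N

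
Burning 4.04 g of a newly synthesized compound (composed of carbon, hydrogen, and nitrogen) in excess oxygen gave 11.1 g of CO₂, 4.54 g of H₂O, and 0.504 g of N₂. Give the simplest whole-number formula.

mol C = 11.1 g CO₂ ÷ 44.009 g/mol = 0.2522 mol
mol H = 2 × 4.54 g H₂O ÷ 18.015 g/mol = 0.5040 mol
mol N = 2 × 0.504 g N₂ ÷ 28.014 g/mol = 0.03598 mol
Divide by the smallest (0.03598 mol): C 7.010, H 14.008, N 1.000

C7H14N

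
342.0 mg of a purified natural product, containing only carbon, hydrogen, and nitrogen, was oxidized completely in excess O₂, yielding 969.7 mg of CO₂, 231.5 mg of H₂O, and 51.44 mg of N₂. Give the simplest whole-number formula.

C6H7N

mol C = 0.9697 g CO₂ ÷ 44.009 g/mol = 0.022034 mol
mol H = 2 × 0.2315 g H₂O ÷ 18.015 g/mol = 0.025701 mol
mol N = 2 × 0.05144 g N₂ ÷ 28.014 g/mol = 0.0036724 mol
Divide by the smallest (0.0036724 mol): C 6.000, H 6.998, N 1.000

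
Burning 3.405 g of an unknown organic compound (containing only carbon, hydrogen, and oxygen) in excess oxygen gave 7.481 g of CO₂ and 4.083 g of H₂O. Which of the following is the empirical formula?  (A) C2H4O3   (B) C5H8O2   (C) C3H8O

mol C = 7.481 g CO₂ ÷ 44.009 g/mol = 0.16999 mol
mol H = 2 × 4.083 g H₂O ÷ 18.015 g/mol = 0.45329 mol
mass O = 3.405 − (2.0417 + 0.45692) = 0.90636 g → mol O = 0.90636 ÷ 15.999 = 0.056651 mol
Divide by the smallest (0.056651 mol): C 3.001, H 8.001, O 1.000

(C) C3H8O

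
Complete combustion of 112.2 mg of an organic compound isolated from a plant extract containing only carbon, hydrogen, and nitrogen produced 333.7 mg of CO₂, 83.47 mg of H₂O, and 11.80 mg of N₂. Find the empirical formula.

C9H11N

mol C = 0.3337 g CO₂ ÷ 44.009 g/mol = 0.0075825 mol
mol H = 2 × 0.08347 g H₂O ÷ 18.015 g/mol = 0.0092667 mol
mol N = 2 × 0.01180 g N₂ ÷ 28.014 g/mol = 0.00084244 mol
Divide by the smallest (0.00084244 mol): C 9.001, H 11.000, N 1.000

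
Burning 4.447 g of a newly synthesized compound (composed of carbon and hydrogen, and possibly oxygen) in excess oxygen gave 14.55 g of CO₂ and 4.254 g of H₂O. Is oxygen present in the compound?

no

mol C = 14.55 g CO₂ ÷ 44.009 g/mol = 0.33061 mol
mol H = 2 × 4.254 g H₂O ÷ 18.015 g/mol = 0.47227 mol
C and H together account for 4.4471 g — essentially the entire 4.447 g sample — so the compound contains no oxygen.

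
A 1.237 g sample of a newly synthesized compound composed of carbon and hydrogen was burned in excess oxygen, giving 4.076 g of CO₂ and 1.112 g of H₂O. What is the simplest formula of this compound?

C3H4

mol C = 4.076 g CO₂ ÷ 44.009 g/mol = 0.092617 mol
mol H = 2 × 1.112 g H₂O ÷ 18.015 g/mol = 0.12345 mol
Divide by the smallest (0.092617 mol): C 1.000, H 1.333
Multiplying each by 3 gives whole numbers: C 3.00, H 4.00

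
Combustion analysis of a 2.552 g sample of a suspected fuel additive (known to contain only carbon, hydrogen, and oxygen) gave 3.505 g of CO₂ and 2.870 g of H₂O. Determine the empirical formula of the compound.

CH4O

mol C = 3.505 g CO₂ ÷ 44.009 g/mol = 0.079643 mol
mol H = 2 × 2.870 g H₂O ÷ 18.015 g/mol = 0.31862 mol
mass O = 2.552 − (0.95659 + 0.32117) = 1.2742 g → mol O = 1.2742 ÷ 15.999 = 0.079645 mol
Divide by the smallest (0.079643 mol): C 1.000, H 4.001, O 1.000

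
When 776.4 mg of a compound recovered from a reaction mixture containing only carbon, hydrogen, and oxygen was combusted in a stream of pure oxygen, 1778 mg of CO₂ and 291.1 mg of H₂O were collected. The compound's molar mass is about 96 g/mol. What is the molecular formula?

mol C = 1.778 g CO₂ ÷ 44.009 g/mol = 0.040401 mol
mol H = 2 × 0.2911 g H₂O ÷ 18.015 g/mol = 0.032318 mol
mass O = 0.7764 − (0.48525 + 0.032576) = 0.25857 g → mol O = 0.25857 ÷ 15.999 = 0.016162 mol
Divide by the smallest (0.016162 mol): C 2.500, H 2.000, O 1.000
Multiplying each by 2 gives whole numbers: C 5.00, H 4.00, O 2.00
Empirical formula: C5H4O2
Empirical-formula mass = 96.08 g/mol; 96 ÷ 96.08 ≈ 1, so the molecular formula is C5H4O2.

C5H4O2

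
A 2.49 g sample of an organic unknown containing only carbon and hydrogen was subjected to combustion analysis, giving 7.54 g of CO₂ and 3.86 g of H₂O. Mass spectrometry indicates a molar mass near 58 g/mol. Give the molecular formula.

mol C = 7.54 g CO₂ ÷ 44.009 g/mol = 0.1713 mol
mol H = 2 × 3.86 g H₂O ÷ 18.015 g/mol = 0.4285 mol
Divide by the smallest (0.1713 mol): C 1.000, H 2.501
Multiplying each by 2 gives whole numbers: C 2.00, H 5.00
Empirical formula: C2H5
Empirical-formula mass = 29.06 g/mol; 58 ÷ 29.06 ≈ 2, so the molecular formula is C4H10.

C4H10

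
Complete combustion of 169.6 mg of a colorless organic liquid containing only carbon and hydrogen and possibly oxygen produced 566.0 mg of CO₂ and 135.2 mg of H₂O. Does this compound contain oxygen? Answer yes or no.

mol C = 0.5660 g CO₂ ÷ 44.009 g/mol = 0.012861 mol
mol H = 2 × 0.1352 g H₂O ÷ 18.015 g/mol = 0.015010 mol
C and H together account for 0.16960 g — essentially the entire 0.1696 g sample — so the compound contains no oxygen.

no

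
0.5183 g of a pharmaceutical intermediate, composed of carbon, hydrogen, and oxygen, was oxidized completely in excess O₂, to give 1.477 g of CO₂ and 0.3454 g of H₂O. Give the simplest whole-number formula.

mol C = 1.477 g CO₂ ÷ 44.009 g/mol = 0.033561 mol
mol H = 2 × 0.3454 g H₂O ÷ 18.015 g/mol = 0.038346 mol
mass O = 0.5183 − (0.40310 + 0.038653) = 0.076542 g → mol O = 0.076542 ÷ 15.999 = 0.0047842 mol
Divide by the smallest (0.0047842 mol): C 7.015, H 8.015, O 1.000

C7H8O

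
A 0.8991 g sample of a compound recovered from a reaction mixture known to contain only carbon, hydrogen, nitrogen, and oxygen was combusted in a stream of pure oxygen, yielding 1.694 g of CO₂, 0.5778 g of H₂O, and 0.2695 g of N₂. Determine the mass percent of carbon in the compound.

51.42%

mol C = 1.694 g CO₂ ÷ 44.009 g/mol = 0.038492 mol
mol H = 2 × 0.5778 g H₂O ÷ 18.015 g/mol = 0.064147 mol
mol N = 2 × 0.2695 g N₂ ÷ 28.014 g/mol = 0.019240 mol
mass O = 0.8991 − (0.46233 + 0.064660 + 0.26950) = 0.10261 g → mol O = 0.10261 ÷ 15.999 = 0.0064136 mol
mass % C = 0.46233 g ÷ 0.8991 g × 100%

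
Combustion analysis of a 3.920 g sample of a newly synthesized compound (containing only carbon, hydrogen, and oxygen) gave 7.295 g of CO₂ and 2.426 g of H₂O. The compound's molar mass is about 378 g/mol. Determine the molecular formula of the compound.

mol C = 7.295 g CO₂ ÷ 44.009 g/mol = 0.16576 mol
mol H = 2 × 2.426 g H₂O ÷ 18.015 g/mol = 0.26933 mol
mass O = 3.920 − (1.9910 + 0.27149) = 1.6576 g → mol O = 1.6576 ÷ 15.999 = 0.10360 mol
Divide by the smallest (0.10360 mol): C 1.600, H 2.600, O 1.000
Multiplying each by 5 gives whole numbers: C 8.00, H 13.00, O 5.00
Empirical formula: C8H13O5
Empirical-formula mass = 189.19 g/mol; 378 ÷ 189.19 ≈ 2, so the molecular formula is C16H26O10.

C16H26O10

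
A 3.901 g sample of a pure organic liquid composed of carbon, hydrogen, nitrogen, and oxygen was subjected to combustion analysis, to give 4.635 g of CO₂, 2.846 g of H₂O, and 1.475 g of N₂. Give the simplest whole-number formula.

mol C = 4.635 g CO₂ ÷ 44.009 g/mol = 0.10532 mol
mol H = 2 × 2.846 g H₂O ÷ 18.015 g/mol = 0.31596 mol
mol N = 2 × 1.475 g N₂ ÷ 28.014 g/mol = 0.10530 mol
mass O = 3.901 − (1.2650 + 0.31849 + 1.4750) = 0.84252 g → mol O = 0.84252 ÷ 15.999 = 0.052661 mol
Divide by the smallest (0.052661 mol): C 2.000, H 6.000, N 2.000, O 1.000

C2H6N2O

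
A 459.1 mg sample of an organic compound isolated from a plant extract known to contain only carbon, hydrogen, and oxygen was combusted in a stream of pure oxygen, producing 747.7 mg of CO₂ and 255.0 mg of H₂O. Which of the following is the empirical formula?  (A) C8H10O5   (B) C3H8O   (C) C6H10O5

mol C = 0.7477 g CO₂ ÷ 44.009 g/mol = 0.016990 mol
mol H = 2 × 0.2550 g H₂O ÷ 18.015 g/mol = 0.028310 mol
mass O = 0.4591 − (0.20406 + 0.028536) = 0.22650 g → mol O = 0.22650 ÷ 15.999 = 0.014157 mol
Divide by the smallest (0.014157 mol): C 1.200, H 2.000, O 1.000
Multiplying each by 5 gives whole numbers: C 6.00, H 10.00, O 5.00

(C) C6H10O5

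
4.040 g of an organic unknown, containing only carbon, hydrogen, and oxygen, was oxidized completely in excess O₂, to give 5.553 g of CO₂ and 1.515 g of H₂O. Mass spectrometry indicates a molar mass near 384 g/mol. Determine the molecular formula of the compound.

mol C = 5.553 g CO₂ ÷ 44.009 g/mol = 0.12618 mol
mol H = 2 × 1.515 g H₂O ÷ 18.015 g/mol = 0.16819 mol
mass O = 4.040 − (1.5155 + 0.16954) = 2.3549 g → mol O = 2.3549 ÷ 15.999 = 0.14719 mol
Divide by the smallest (0.12618 mol): C 1.000, H 1.333, O 1.167
Multiplying each by 6 gives whole numbers: C 6.00, H 8.00, O 7.00
Empirical formula: C6H8O7
Empirical-formula mass = 192.12 g/mol; 384 ÷ 192.12 ≈ 2, so the molecular formula is C12H16O14.

C12H16O14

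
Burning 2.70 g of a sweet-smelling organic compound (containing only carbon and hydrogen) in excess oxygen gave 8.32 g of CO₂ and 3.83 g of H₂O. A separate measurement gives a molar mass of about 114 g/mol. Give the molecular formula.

mol C = 8.32 g CO₂ ÷ 44.009 g/mol = 0.1891 mol
mol H = 2 × 3.83 g H₂O ÷ 18.015 g/mol = 0.4252 mol
Divide by the smallest (0.1891 mol): C 1.000, H 2.249
Multiplying each by 4 gives whole numbers: C 4.00, H 9.00
Empirical formula: C4H9
Empirical-formula mass = 57.12 g/mol; 114 ÷ 57.12 ≈ 2, so the molecular formula is C8H18.

C8H18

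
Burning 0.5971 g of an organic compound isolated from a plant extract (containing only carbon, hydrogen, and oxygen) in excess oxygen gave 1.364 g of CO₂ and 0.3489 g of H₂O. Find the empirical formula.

mol C = 1.364 g CO₂ ÷ 44.009 g/mol = 0.030994 mol
mol H = 2 × 0.3489 g H₂O ÷ 18.015 g/mol = 0.038734 mol
mass O = 0.5971 − (0.37226 + 0.039044) = 0.18579 g → mol O = 0.18579 ÷ 15.999 = 0.011613 mol
Divide by the smallest (0.011613 mol): C 2.669, H 3.336, O 1.000
Multiplying each by 3 gives whole numbers: C 8.01, H 10.01, O 3.00

C8H10O3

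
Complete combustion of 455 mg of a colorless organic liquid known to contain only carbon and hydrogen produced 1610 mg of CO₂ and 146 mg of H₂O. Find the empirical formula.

mol C = 1.61 g CO₂ ÷ 44.009 g/mol = 0.03658 mol
mol H = 2 × 0.146 g H₂O ÷ 18.015 g/mol = 0.01621 mol
Divide by the smallest (0.01621 mol): C 2.257, H 1.000
Multiplying each by 4 gives whole numbers: C 9.03, H 4.00

C9H4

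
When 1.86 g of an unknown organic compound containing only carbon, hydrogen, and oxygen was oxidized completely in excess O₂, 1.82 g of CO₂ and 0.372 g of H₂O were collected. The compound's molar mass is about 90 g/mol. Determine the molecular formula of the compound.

C2H2O4

mol C = 1.82 g CO₂ ÷ 44.009 g/mol = 0.04136 mol
mol H = 2 × 0.372 g H₂O ÷ 18.015 g/mol = 0.04130 mol
mass O = 1.86 − (0.4967 + 0.04163) = 1.322 g → mol O = 1.322 ÷ 15.999 = 0.08261 mol
Divide by the smallest (0.04130 mol): C 1.001, H 1.000, O 2.000
Empirical formula: CHO2
Empirical-formula mass = 45.02 g/mol; 90 ÷ 45.02 ≈ 2, so the molecular formula is C2H2O4.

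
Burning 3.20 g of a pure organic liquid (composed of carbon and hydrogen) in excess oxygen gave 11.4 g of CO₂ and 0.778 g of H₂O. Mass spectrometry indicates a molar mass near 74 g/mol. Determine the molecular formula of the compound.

mol C = 11.4 g CO₂ ÷ 44.009 g/mol = 0.2590 mol
mol H = 2 × 0.778 g H₂O ÷ 18.015 g/mol = 0.08637 mol
Divide by the smallest (0.08637 mol): C 2.999, H 1.000
Empirical formula: C3H
Empirical-formula mass = 37.04 g/mol; 74 ÷ 37.04 ≈ 2, so the molecular formula is C6H2.

C6H2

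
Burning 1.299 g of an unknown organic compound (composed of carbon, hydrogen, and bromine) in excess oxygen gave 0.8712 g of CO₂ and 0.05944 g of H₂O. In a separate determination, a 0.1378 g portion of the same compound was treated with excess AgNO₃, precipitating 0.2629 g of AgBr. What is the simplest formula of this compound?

mol C = 0.8712 g CO₂ ÷ 44.009 g/mol = 0.019796 mol
mol H = 2 × 0.05944 g H₂O ÷ 18.015 g/mol = 0.0065989 mol
From the AgBr data: mol Br per gram of compound = (0.2629 ÷ 187.772) ÷ 0.1378 = 0.010160 mol/g, so in the 1.299 g combustion sample mol Br = 0.013198 mol
Divide by the smallest (0.0065989 mol): C 3.000, H 1.000, Br 2.000

C3HBr2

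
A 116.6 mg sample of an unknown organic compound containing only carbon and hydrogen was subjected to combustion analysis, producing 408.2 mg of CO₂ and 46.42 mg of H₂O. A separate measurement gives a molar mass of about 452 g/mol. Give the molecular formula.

mol C = 0.4082 g CO₂ ÷ 44.009 g/mol = 0.0092754 mol
mol H = 2 × 0.04642 g H₂O ÷ 18.015 g/mol = 0.0051535 mol
Divide by the smallest (0.0051535 mol): C 1.800, H 1.000
Multiplying each by 5 gives whole numbers: C 9.00, H 5.00
Empirical formula: C9H5
Empirical-formula mass = 113.14 g/mol; 452 ÷ 113.14 ≈ 4, so the molecular formula is C36H20.

C36H20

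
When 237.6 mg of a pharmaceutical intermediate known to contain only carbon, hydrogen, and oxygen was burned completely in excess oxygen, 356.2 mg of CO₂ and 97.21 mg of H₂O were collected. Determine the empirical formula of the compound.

C3H4O3

mol C = 0.3562 g CO₂ ÷ 44.009 g/mol = 0.0080938 mol
mol H = 2 × 0.09721 g H₂O ÷ 18.015 g/mol = 0.010792 mol
mass O = 0.2376 − (0.097215 + 0.010878) = 0.12951 g → mol O = 0.12951 ÷ 15.999 = 0.0080947 mol
Divide by the smallest (0.0080938 mol): C 1.000, H 1.333, O 1.000
Multiplying each by 3 gives whole numbers: C 3.00, H 4.00, O 3.00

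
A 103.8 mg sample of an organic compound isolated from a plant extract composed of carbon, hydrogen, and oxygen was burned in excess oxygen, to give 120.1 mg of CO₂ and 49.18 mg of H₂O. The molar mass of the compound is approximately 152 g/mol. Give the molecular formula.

mol C = 0.1201 g CO₂ ÷ 44.009 g/mol = 0.0027290 mol
mol H = 2 × 0.04918 g H₂O ÷ 18.015 g/mol = 0.0054599 mol
mass O = 0.1038 − (0.032778 + 0.0055036) = 0.065519 g → mol O = 0.065519 ÷ 15.999 = 0.0040952 mol
Divide by the smallest (0.0027290 mol): C 1.000, H 2.001, O 1.501
Multiplying each by 2 gives whole numbers: C 2.00, H 4.00, O 3.00
Empirical formula: C2H4O3
Empirical-formula mass = 76.05 g/mol; 152 ÷ 76.05 ≈ 2, so the molecular formula is C4H8O6.

C4H8O6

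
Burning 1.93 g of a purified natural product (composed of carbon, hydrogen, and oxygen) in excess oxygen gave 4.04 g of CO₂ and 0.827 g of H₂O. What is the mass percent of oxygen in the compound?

38.1%

mol C = 4.04 g CO₂ ÷ 44.009 g/mol = 0.09180 mol
mol H = 2 × 0.827 g H₂O ÷ 18.015 g/mol = 0.09181 mol
mass O = 1.93 − (1.103 + 0.09255) = 0.7349 g → mol O = 0.7349 ÷ 15.999 = 0.04593 mol
mass % O = 0.7349 g ÷ 1.93 g × 100%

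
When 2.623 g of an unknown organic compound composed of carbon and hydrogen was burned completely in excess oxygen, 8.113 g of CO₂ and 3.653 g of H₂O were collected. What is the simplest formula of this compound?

C5H11

mol C = 8.113 g CO₂ ÷ 44.009 g/mol = 0.18435 mol
mol H = 2 × 3.653 g H₂O ÷ 18.015 g/mol = 0.40555 mol
Divide by the smallest (0.18435 mol): C 1.000, H 2.200
Multiplying each by 5 gives whole numbers: C 5.00, H 11.00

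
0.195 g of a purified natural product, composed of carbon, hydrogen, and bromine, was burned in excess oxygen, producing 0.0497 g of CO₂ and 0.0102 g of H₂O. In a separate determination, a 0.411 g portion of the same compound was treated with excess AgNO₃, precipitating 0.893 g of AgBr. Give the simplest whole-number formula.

CHBr2

mol C = 0.0497 g CO₂ ÷ 44.009 g/mol = 0.001129 mol
mol H = 2 × 0.0102 g H₂O ÷ 18.015 g/mol = 0.001132 mol
From the AgBr data: mol Br per gram of compound = (0.893 ÷ 187.772) ÷ 0.411 = 0.01157 mol/g, so in the 0.195 g combustion sample mol Br = 0.002256 mol
Divide by the smallest (0.001129 mol): C 1.000, H 1.003, Br 1.998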